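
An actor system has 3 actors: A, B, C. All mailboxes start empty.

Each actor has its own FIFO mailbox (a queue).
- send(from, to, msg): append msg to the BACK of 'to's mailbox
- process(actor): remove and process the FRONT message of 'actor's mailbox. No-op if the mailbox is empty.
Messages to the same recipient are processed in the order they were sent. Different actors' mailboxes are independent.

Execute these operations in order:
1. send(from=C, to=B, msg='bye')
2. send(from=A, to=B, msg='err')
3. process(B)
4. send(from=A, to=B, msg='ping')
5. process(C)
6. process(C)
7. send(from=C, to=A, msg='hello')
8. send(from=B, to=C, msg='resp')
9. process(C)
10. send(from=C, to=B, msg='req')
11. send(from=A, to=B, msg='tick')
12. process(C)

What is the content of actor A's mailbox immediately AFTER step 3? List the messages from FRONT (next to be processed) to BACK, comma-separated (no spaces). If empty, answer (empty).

After 1 (send(from=C, to=B, msg='bye')): A:[] B:[bye] C:[]
After 2 (send(from=A, to=B, msg='err')): A:[] B:[bye,err] C:[]
After 3 (process(B)): A:[] B:[err] C:[]

(empty)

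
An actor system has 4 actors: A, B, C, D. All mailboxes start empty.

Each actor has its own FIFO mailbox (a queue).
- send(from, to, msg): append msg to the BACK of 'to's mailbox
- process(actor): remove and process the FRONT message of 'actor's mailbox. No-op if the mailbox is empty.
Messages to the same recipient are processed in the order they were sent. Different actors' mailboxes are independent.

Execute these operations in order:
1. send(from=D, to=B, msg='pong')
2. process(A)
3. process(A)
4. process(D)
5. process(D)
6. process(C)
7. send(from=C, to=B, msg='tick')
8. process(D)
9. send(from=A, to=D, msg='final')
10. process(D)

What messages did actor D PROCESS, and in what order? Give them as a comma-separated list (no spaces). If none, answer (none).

After 1 (send(from=D, to=B, msg='pong')): A:[] B:[pong] C:[] D:[]
After 2 (process(A)): A:[] B:[pong] C:[] D:[]
After 3 (process(A)): A:[] B:[pong] C:[] D:[]
After 4 (process(D)): A:[] B:[pong] C:[] D:[]
After 5 (process(D)): A:[] B:[pong] C:[] D:[]
After 6 (process(C)): A:[] B:[pong] C:[] D:[]
After 7 (send(from=C, to=B, msg='tick')): A:[] B:[pong,tick] C:[] D:[]
After 8 (process(D)): A:[] B:[pong,tick] C:[] D:[]
After 9 (send(from=A, to=D, msg='final')): A:[] B:[pong,tick] C:[] D:[final]
After 10 (process(D)): A:[] B:[pong,tick] C:[] D:[]

Answer: final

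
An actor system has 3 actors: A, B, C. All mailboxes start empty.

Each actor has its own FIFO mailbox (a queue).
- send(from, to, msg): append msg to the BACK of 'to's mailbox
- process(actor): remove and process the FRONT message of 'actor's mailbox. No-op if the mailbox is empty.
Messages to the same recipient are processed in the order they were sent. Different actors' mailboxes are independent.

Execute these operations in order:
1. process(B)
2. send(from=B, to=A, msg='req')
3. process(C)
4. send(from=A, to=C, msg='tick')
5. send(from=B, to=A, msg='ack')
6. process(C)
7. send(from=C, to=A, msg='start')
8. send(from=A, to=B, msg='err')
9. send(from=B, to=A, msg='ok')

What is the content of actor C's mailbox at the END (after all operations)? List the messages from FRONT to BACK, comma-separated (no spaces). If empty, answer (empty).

After 1 (process(B)): A:[] B:[] C:[]
After 2 (send(from=B, to=A, msg='req')): A:[req] B:[] C:[]
After 3 (process(C)): A:[req] B:[] C:[]
After 4 (send(from=A, to=C, msg='tick')): A:[req] B:[] C:[tick]
After 5 (send(from=B, to=A, msg='ack')): A:[req,ack] B:[] C:[tick]
After 6 (process(C)): A:[req,ack] B:[] C:[]
After 7 (send(from=C, to=A, msg='start')): A:[req,ack,start] B:[] C:[]
After 8 (send(from=A, to=B, msg='err')): A:[req,ack,start] B:[err] C:[]
After 9 (send(from=B, to=A, msg='ok')): A:[req,ack,start,ok] B:[err] C:[]

Answer: (empty)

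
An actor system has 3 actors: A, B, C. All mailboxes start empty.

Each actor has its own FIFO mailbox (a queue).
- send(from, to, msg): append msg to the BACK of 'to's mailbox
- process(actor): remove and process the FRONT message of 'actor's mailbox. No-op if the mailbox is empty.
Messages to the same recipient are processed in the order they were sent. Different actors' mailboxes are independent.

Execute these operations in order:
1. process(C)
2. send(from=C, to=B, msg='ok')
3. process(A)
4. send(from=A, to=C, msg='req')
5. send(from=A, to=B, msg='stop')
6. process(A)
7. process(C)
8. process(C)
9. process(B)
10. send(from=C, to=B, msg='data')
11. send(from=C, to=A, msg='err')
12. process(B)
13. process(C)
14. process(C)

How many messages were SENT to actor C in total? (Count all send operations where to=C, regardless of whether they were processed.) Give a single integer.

After 1 (process(C)): A:[] B:[] C:[]
After 2 (send(from=C, to=B, msg='ok')): A:[] B:[ok] C:[]
After 3 (process(A)): A:[] B:[ok] C:[]
After 4 (send(from=A, to=C, msg='req')): A:[] B:[ok] C:[req]
After 5 (send(from=A, to=B, msg='stop')): A:[] B:[ok,stop] C:[req]
After 6 (process(A)): A:[] B:[ok,stop] C:[req]
After 7 (process(C)): A:[] B:[ok,stop] C:[]
After 8 (process(C)): A:[] B:[ok,stop] C:[]
After 9 (process(B)): A:[] B:[stop] C:[]
After 10 (send(from=C, to=B, msg='data')): A:[] B:[stop,data] C:[]
After 11 (send(from=C, to=A, msg='err')): A:[err] B:[stop,data] C:[]
After 12 (process(B)): A:[err] B:[data] C:[]
After 13 (process(C)): A:[err] B:[data] C:[]
After 14 (process(C)): A:[err] B:[data] C:[]

Answer: 1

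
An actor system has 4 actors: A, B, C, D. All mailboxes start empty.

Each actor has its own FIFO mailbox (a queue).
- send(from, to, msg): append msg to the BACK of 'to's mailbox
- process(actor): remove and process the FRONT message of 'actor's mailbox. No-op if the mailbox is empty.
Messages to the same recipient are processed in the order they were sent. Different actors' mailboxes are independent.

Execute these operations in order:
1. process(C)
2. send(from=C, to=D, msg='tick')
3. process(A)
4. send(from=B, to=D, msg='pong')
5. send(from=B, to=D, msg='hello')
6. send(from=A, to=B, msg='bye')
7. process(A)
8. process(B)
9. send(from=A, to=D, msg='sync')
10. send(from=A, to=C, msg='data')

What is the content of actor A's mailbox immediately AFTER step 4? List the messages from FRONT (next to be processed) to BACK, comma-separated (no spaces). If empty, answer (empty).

After 1 (process(C)): A:[] B:[] C:[] D:[]
After 2 (send(from=C, to=D, msg='tick')): A:[] B:[] C:[] D:[tick]
After 3 (process(A)): A:[] B:[] C:[] D:[tick]
After 4 (send(from=B, to=D, msg='pong')): A:[] B:[] C:[] D:[tick,pong]

(empty)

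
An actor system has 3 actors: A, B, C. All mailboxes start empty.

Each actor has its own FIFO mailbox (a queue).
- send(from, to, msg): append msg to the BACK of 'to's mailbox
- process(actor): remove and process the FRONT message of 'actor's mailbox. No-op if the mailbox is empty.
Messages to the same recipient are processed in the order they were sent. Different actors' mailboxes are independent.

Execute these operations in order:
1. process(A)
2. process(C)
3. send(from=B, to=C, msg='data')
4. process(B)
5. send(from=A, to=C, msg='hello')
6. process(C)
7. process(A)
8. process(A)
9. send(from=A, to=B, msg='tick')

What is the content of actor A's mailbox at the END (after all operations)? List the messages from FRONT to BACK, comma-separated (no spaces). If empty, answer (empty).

Answer: (empty)

Derivation:
After 1 (process(A)): A:[] B:[] C:[]
After 2 (process(C)): A:[] B:[] C:[]
After 3 (send(from=B, to=C, msg='data')): A:[] B:[] C:[data]
After 4 (process(B)): A:[] B:[] C:[data]
After 5 (send(from=A, to=C, msg='hello')): A:[] B:[] C:[data,hello]
After 6 (process(C)): A:[] B:[] C:[hello]
After 7 (process(A)): A:[] B:[] C:[hello]
After 8 (process(A)): A:[] B:[] C:[hello]
After 9 (send(from=A, to=B, msg='tick')): A:[] B:[tick] C:[hello]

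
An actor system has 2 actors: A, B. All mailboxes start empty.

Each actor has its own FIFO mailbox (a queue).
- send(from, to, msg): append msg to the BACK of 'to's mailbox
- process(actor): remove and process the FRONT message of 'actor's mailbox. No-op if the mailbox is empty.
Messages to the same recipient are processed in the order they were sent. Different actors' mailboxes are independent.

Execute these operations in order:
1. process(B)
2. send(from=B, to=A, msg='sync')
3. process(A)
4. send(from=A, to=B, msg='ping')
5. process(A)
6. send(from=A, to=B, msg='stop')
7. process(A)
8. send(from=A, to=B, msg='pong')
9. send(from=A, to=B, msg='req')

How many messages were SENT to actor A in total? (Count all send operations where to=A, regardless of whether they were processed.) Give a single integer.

After 1 (process(B)): A:[] B:[]
After 2 (send(from=B, to=A, msg='sync')): A:[sync] B:[]
After 3 (process(A)): A:[] B:[]
After 4 (send(from=A, to=B, msg='ping')): A:[] B:[ping]
After 5 (process(A)): A:[] B:[ping]
After 6 (send(from=A, to=B, msg='stop')): A:[] B:[ping,stop]
After 7 (process(A)): A:[] B:[ping,stop]
After 8 (send(from=A, to=B, msg='pong')): A:[] B:[ping,stop,pong]
After 9 (send(from=A, to=B, msg='req')): A:[] B:[ping,stop,pong,req]

Answer: 1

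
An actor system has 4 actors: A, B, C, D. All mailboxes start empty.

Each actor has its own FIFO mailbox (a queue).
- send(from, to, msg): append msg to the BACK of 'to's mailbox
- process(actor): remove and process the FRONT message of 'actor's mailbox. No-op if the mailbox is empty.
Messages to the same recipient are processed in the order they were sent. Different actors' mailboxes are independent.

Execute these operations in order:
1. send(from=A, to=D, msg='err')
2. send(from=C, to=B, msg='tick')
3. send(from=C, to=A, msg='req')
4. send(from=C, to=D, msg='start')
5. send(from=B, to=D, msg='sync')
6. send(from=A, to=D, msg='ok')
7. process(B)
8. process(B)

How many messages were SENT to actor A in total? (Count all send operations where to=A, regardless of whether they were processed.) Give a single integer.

After 1 (send(from=A, to=D, msg='err')): A:[] B:[] C:[] D:[err]
After 2 (send(from=C, to=B, msg='tick')): A:[] B:[tick] C:[] D:[err]
After 3 (send(from=C, to=A, msg='req')): A:[req] B:[tick] C:[] D:[err]
After 4 (send(from=C, to=D, msg='start')): A:[req] B:[tick] C:[] D:[err,start]
After 5 (send(from=B, to=D, msg='sync')): A:[req] B:[tick] C:[] D:[err,start,sync]
After 6 (send(from=A, to=D, msg='ok')): A:[req] B:[tick] C:[] D:[err,start,sync,ok]
After 7 (process(B)): A:[req] B:[] C:[] D:[err,start,sync,ok]
After 8 (process(B)): A:[req] B:[] C:[] D:[err,start,sync,ok]

Answer: 1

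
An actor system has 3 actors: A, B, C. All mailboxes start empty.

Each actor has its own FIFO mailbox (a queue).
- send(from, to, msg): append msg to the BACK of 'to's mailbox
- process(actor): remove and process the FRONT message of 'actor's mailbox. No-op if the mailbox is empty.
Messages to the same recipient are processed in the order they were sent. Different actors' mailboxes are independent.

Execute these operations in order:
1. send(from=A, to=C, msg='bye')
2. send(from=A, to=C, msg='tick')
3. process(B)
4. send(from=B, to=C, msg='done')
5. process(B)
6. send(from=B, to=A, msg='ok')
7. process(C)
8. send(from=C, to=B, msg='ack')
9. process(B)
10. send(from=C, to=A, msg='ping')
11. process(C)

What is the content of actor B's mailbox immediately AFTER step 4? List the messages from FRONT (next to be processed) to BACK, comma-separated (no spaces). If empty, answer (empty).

After 1 (send(from=A, to=C, msg='bye')): A:[] B:[] C:[bye]
After 2 (send(from=A, to=C, msg='tick')): A:[] B:[] C:[bye,tick]
After 3 (process(B)): A:[] B:[] C:[bye,tick]
After 4 (send(from=B, to=C, msg='done')): A:[] B:[] C:[bye,tick,done]

(empty)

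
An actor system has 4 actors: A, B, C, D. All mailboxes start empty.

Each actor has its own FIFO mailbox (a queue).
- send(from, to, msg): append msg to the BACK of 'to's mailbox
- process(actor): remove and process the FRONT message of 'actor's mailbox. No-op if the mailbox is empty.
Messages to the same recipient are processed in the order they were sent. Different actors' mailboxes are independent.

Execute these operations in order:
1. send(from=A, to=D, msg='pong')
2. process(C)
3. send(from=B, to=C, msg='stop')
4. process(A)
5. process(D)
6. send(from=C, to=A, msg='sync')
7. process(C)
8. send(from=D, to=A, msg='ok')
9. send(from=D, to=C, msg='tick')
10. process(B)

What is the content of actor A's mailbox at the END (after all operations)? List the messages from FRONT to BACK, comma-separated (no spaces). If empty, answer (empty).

After 1 (send(from=A, to=D, msg='pong')): A:[] B:[] C:[] D:[pong]
After 2 (process(C)): A:[] B:[] C:[] D:[pong]
After 3 (send(from=B, to=C, msg='stop')): A:[] B:[] C:[stop] D:[pong]
After 4 (process(A)): A:[] B:[] C:[stop] D:[pong]
After 5 (process(D)): A:[] B:[] C:[stop] D:[]
After 6 (send(from=C, to=A, msg='sync')): A:[sync] B:[] C:[stop] D:[]
After 7 (process(C)): A:[sync] B:[] C:[] D:[]
After 8 (send(from=D, to=A, msg='ok')): A:[sync,ok] B:[] C:[] D:[]
After 9 (send(from=D, to=C, msg='tick')): A:[sync,ok] B:[] C:[tick] D:[]
After 10 (process(B)): A:[sync,ok] B:[] C:[tick] D:[]

Answer: sync,ok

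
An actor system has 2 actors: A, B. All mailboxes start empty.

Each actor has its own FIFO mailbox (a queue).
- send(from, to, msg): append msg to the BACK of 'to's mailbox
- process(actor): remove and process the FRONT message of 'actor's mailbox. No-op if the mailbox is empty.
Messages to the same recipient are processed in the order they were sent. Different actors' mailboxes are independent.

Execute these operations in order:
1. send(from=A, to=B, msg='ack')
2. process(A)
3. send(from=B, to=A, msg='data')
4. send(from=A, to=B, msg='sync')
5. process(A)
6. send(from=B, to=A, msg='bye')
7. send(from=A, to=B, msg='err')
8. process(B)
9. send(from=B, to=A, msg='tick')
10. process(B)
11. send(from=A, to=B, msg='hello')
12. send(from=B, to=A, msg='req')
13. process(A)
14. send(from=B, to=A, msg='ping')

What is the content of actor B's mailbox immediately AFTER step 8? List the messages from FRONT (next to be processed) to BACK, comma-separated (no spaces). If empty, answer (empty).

After 1 (send(from=A, to=B, msg='ack')): A:[] B:[ack]
After 2 (process(A)): A:[] B:[ack]
After 3 (send(from=B, to=A, msg='data')): A:[data] B:[ack]
After 4 (send(from=A, to=B, msg='sync')): A:[data] B:[ack,sync]
After 5 (process(A)): A:[] B:[ack,sync]
After 6 (send(from=B, to=A, msg='bye')): A:[bye] B:[ack,sync]
After 7 (send(from=A, to=B, msg='err')): A:[bye] B:[ack,sync,err]
After 8 (process(B)): A:[bye] B:[sync,err]

sync,err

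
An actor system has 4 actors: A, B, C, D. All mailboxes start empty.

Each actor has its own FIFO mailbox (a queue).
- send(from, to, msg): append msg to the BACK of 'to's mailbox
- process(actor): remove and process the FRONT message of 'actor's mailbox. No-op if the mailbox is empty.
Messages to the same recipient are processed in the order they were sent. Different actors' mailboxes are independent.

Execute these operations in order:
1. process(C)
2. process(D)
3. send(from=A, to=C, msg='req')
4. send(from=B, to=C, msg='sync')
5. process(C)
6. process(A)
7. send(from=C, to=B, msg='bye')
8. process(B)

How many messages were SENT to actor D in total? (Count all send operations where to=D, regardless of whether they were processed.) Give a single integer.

After 1 (process(C)): A:[] B:[] C:[] D:[]
After 2 (process(D)): A:[] B:[] C:[] D:[]
After 3 (send(from=A, to=C, msg='req')): A:[] B:[] C:[req] D:[]
After 4 (send(from=B, to=C, msg='sync')): A:[] B:[] C:[req,sync] D:[]
After 5 (process(C)): A:[] B:[] C:[sync] D:[]
After 6 (process(A)): A:[] B:[] C:[sync] D:[]
After 7 (send(from=C, to=B, msg='bye')): A:[] B:[bye] C:[sync] D:[]
After 8 (process(B)): A:[] B:[] C:[sync] D:[]

Answer: 0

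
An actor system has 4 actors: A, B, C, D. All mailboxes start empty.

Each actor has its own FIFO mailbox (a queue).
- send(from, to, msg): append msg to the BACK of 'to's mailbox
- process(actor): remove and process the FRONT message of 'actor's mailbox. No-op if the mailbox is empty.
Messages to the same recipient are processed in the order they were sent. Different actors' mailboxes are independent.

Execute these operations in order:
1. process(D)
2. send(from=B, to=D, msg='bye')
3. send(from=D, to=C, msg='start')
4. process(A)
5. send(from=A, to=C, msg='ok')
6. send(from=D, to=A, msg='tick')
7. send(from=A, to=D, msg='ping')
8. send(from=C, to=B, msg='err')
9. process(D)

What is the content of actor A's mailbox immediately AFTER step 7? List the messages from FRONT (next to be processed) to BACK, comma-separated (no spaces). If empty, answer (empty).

After 1 (process(D)): A:[] B:[] C:[] D:[]
After 2 (send(from=B, to=D, msg='bye')): A:[] B:[] C:[] D:[bye]
After 3 (send(from=D, to=C, msg='start')): A:[] B:[] C:[start] D:[bye]
After 4 (process(A)): A:[] B:[] C:[start] D:[bye]
After 5 (send(from=A, to=C, msg='ok')): A:[] B:[] C:[start,ok] D:[bye]
After 6 (send(from=D, to=A, msg='tick')): A:[tick] B:[] C:[start,ok] D:[bye]
After 7 (send(from=A, to=D, msg='ping')): A:[tick] B:[] C:[start,ok] D:[bye,ping]

tick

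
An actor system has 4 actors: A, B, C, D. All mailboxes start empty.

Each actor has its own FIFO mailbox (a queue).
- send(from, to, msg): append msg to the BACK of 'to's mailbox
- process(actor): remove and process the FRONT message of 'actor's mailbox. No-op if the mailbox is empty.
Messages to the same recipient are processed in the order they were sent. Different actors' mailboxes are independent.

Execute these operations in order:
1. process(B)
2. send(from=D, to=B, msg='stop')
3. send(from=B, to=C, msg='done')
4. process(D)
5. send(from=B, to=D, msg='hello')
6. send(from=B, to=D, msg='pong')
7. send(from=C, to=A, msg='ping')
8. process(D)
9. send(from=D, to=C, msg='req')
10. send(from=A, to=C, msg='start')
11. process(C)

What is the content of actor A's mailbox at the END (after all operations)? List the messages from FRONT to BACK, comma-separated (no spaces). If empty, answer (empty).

Answer: ping

Derivation:
After 1 (process(B)): A:[] B:[] C:[] D:[]
After 2 (send(from=D, to=B, msg='stop')): A:[] B:[stop] C:[] D:[]
After 3 (send(from=B, to=C, msg='done')): A:[] B:[stop] C:[done] D:[]
After 4 (process(D)): A:[] B:[stop] C:[done] D:[]
After 5 (send(from=B, to=D, msg='hello')): A:[] B:[stop] C:[done] D:[hello]
After 6 (send(from=B, to=D, msg='pong')): A:[] B:[stop] C:[done] D:[hello,pong]
After 7 (send(from=C, to=A, msg='ping')): A:[ping] B:[stop] C:[done] D:[hello,pong]
After 8 (process(D)): A:[ping] B:[stop] C:[done] D:[pong]
After 9 (send(from=D, to=C, msg='req')): A:[ping] B:[stop] C:[done,req] D:[pong]
After 10 (send(from=A, to=C, msg='start')): A:[ping] B:[stop] C:[done,req,start] D:[pong]
After 11 (process(C)): A:[ping] B:[stop] C:[req,start] D:[pong]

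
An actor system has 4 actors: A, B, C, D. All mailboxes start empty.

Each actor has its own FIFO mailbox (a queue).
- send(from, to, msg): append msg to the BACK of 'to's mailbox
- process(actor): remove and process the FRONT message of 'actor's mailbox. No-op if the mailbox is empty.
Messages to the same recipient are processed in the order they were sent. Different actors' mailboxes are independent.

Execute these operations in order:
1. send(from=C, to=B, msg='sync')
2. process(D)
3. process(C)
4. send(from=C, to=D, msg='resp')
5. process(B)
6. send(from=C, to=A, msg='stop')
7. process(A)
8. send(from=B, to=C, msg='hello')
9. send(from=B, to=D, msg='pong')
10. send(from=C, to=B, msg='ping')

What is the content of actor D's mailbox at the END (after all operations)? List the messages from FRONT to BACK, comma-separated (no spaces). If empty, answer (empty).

Answer: resp,pong

Derivation:
After 1 (send(from=C, to=B, msg='sync')): A:[] B:[sync] C:[] D:[]
After 2 (process(D)): A:[] B:[sync] C:[] D:[]
After 3 (process(C)): A:[] B:[sync] C:[] D:[]
After 4 (send(from=C, to=D, msg='resp')): A:[] B:[sync] C:[] D:[resp]
After 5 (process(B)): A:[] B:[] C:[] D:[resp]
After 6 (send(from=C, to=A, msg='stop')): A:[stop] B:[] C:[] D:[resp]
After 7 (process(A)): A:[] B:[] C:[] D:[resp]
After 8 (send(from=B, to=C, msg='hello')): A:[] B:[] C:[hello] D:[resp]
After 9 (send(from=B, to=D, msg='pong')): A:[] B:[] C:[hello] D:[resp,pong]
After 10 (send(from=C, to=B, msg='ping')): A:[] B:[ping] C:[hello] D:[resp,pong]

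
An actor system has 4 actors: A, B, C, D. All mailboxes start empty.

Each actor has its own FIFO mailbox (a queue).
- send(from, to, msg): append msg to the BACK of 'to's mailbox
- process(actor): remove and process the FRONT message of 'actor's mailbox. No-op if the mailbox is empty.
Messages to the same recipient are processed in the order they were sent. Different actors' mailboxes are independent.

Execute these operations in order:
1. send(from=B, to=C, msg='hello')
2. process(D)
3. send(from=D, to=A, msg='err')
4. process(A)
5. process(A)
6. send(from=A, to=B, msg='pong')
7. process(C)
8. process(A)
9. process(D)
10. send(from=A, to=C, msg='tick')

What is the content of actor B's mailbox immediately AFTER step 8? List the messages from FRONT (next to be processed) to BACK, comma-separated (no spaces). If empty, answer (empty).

After 1 (send(from=B, to=C, msg='hello')): A:[] B:[] C:[hello] D:[]
After 2 (process(D)): A:[] B:[] C:[hello] D:[]
After 3 (send(from=D, to=A, msg='err')): A:[err] B:[] C:[hello] D:[]
After 4 (process(A)): A:[] B:[] C:[hello] D:[]
After 5 (process(A)): A:[] B:[] C:[hello] D:[]
After 6 (send(from=A, to=B, msg='pong')): A:[] B:[pong] C:[hello] D:[]
After 7 (process(C)): A:[] B:[pong] C:[] D:[]
After 8 (process(A)): A:[] B:[pong] C:[] D:[]

pong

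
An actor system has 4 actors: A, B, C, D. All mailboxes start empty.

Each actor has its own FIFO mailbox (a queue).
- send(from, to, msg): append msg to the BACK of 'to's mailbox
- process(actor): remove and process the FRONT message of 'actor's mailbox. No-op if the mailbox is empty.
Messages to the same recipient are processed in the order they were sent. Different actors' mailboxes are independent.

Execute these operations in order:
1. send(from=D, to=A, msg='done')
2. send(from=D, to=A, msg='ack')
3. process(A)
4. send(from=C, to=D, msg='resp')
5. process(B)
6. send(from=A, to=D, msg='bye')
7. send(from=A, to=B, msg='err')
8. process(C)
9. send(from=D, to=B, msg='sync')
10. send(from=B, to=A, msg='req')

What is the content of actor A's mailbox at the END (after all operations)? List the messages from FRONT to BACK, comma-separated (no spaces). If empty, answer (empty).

After 1 (send(from=D, to=A, msg='done')): A:[done] B:[] C:[] D:[]
After 2 (send(from=D, to=A, msg='ack')): A:[done,ack] B:[] C:[] D:[]
After 3 (process(A)): A:[ack] B:[] C:[] D:[]
After 4 (send(from=C, to=D, msg='resp')): A:[ack] B:[] C:[] D:[resp]
After 5 (process(B)): A:[ack] B:[] C:[] D:[resp]
After 6 (send(from=A, to=D, msg='bye')): A:[ack] B:[] C:[] D:[resp,bye]
After 7 (send(from=A, to=B, msg='err')): A:[ack] B:[err] C:[] D:[resp,bye]
After 8 (process(C)): A:[ack] B:[err] C:[] D:[resp,bye]
After 9 (send(from=D, to=B, msg='sync')): A:[ack] B:[err,sync] C:[] D:[resp,bye]
After 10 (send(from=B, to=A, msg='req')): A:[ack,req] B:[err,sync] C:[] D:[resp,bye]

Answer: ack,req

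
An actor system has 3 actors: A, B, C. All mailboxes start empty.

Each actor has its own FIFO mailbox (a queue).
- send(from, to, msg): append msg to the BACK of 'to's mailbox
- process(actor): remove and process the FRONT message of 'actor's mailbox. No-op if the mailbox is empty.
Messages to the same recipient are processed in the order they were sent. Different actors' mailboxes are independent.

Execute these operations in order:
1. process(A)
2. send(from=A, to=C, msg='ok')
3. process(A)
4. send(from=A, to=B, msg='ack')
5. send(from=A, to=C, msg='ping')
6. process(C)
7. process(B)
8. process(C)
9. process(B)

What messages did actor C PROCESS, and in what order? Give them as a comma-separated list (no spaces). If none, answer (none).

After 1 (process(A)): A:[] B:[] C:[]
After 2 (send(from=A, to=C, msg='ok')): A:[] B:[] C:[ok]
After 3 (process(A)): A:[] B:[] C:[ok]
After 4 (send(from=A, to=B, msg='ack')): A:[] B:[ack] C:[ok]
After 5 (send(from=A, to=C, msg='ping')): A:[] B:[ack] C:[ok,ping]
After 6 (process(C)): A:[] B:[ack] C:[ping]
After 7 (process(B)): A:[] B:[] C:[ping]
After 8 (process(C)): A:[] B:[] C:[]
After 9 (process(B)): A:[] B:[] C:[]

Answer: ok,ping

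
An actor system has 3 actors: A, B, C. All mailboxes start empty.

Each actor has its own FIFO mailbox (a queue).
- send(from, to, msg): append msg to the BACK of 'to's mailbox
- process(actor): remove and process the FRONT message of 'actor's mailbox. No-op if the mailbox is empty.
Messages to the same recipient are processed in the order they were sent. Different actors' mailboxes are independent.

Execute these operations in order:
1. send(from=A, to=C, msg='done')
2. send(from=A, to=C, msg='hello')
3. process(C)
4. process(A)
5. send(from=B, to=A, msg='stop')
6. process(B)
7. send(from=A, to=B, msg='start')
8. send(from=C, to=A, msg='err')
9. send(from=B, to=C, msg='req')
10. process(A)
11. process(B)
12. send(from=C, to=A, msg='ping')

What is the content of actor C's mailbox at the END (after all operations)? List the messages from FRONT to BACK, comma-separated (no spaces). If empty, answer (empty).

Answer: hello,req

Derivation:
After 1 (send(from=A, to=C, msg='done')): A:[] B:[] C:[done]
After 2 (send(from=A, to=C, msg='hello')): A:[] B:[] C:[done,hello]
After 3 (process(C)): A:[] B:[] C:[hello]
After 4 (process(A)): A:[] B:[] C:[hello]
After 5 (send(from=B, to=A, msg='stop')): A:[stop] B:[] C:[hello]
After 6 (process(B)): A:[stop] B:[] C:[hello]
After 7 (send(from=A, to=B, msg='start')): A:[stop] B:[start] C:[hello]
After 8 (send(from=C, to=A, msg='err')): A:[stop,err] B:[start] C:[hello]
After 9 (send(from=B, to=C, msg='req')): A:[stop,err] B:[start] C:[hello,req]
After 10 (process(A)): A:[err] B:[start] C:[hello,req]
After 11 (process(B)): A:[err] B:[] C:[hello,req]
After 12 (send(from=C, to=A, msg='ping')): A:[err,ping] B:[] C:[hello,req]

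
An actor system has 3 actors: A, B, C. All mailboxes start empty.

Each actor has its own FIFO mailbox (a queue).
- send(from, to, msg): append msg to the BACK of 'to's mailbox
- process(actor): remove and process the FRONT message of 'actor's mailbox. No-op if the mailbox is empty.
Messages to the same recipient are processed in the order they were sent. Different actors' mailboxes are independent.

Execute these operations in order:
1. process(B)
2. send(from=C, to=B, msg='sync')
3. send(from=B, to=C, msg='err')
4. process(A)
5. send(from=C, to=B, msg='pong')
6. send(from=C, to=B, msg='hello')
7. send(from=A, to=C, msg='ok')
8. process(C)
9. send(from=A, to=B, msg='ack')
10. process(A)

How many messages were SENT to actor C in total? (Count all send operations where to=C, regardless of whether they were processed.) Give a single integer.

Answer: 2

Derivation:
After 1 (process(B)): A:[] B:[] C:[]
After 2 (send(from=C, to=B, msg='sync')): A:[] B:[sync] C:[]
After 3 (send(from=B, to=C, msg='err')): A:[] B:[sync] C:[err]
After 4 (process(A)): A:[] B:[sync] C:[err]
After 5 (send(from=C, to=B, msg='pong')): A:[] B:[sync,pong] C:[err]
After 6 (send(from=C, to=B, msg='hello')): A:[] B:[sync,pong,hello] C:[err]
After 7 (send(from=A, to=C, msg='ok')): A:[] B:[sync,pong,hello] C:[err,ok]
After 8 (process(C)): A:[] B:[sync,pong,hello] C:[ok]
After 9 (send(from=A, to=B, msg='ack')): A:[] B:[sync,pong,hello,ack] C:[ok]
After 10 (process(A)): A:[] B:[sync,pong,hello,ack] C:[ok]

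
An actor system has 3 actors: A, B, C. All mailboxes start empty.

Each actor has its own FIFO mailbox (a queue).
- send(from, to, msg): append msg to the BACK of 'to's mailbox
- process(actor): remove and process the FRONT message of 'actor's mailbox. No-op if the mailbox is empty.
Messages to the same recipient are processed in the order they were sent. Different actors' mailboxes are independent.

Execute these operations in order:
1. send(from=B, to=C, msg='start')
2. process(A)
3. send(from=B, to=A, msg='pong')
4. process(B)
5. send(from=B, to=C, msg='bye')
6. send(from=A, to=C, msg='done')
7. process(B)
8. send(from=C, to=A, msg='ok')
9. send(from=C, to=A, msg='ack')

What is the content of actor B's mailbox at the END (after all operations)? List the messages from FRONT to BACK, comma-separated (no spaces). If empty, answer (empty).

Answer: (empty)

Derivation:
After 1 (send(from=B, to=C, msg='start')): A:[] B:[] C:[start]
After 2 (process(A)): A:[] B:[] C:[start]
After 3 (send(from=B, to=A, msg='pong')): A:[pong] B:[] C:[start]
After 4 (process(B)): A:[pong] B:[] C:[start]
After 5 (send(from=B, to=C, msg='bye')): A:[pong] B:[] C:[start,bye]
After 6 (send(from=A, to=C, msg='done')): A:[pong] B:[] C:[start,bye,done]
After 7 (process(B)): A:[pong] B:[] C:[start,bye,done]
After 8 (send(from=C, to=A, msg='ok')): A:[pong,ok] B:[] C:[start,bye,done]
After 9 (send(from=C, to=A, msg='ack')): A:[pong,ok,ack] B:[] C:[start,bye,done]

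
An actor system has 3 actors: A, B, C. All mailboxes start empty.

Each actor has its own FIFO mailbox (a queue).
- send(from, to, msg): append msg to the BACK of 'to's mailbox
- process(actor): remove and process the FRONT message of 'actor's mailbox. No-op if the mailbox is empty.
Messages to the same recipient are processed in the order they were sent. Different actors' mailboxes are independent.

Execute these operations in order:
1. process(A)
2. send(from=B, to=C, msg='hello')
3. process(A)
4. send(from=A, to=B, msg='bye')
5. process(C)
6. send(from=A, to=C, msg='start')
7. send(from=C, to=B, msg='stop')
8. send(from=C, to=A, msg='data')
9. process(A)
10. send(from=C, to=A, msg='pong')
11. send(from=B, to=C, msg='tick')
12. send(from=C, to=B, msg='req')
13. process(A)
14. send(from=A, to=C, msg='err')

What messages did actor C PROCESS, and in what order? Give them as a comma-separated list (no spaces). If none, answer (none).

After 1 (process(A)): A:[] B:[] C:[]
After 2 (send(from=B, to=C, msg='hello')): A:[] B:[] C:[hello]
After 3 (process(A)): A:[] B:[] C:[hello]
After 4 (send(from=A, to=B, msg='bye')): A:[] B:[bye] C:[hello]
After 5 (process(C)): A:[] B:[bye] C:[]
After 6 (send(from=A, to=C, msg='start')): A:[] B:[bye] C:[start]
After 7 (send(from=C, to=B, msg='stop')): A:[] B:[bye,stop] C:[start]
After 8 (send(from=C, to=A, msg='data')): A:[data] B:[bye,stop] C:[start]
After 9 (process(A)): A:[] B:[bye,stop] C:[start]
After 10 (send(from=C, to=A, msg='pong')): A:[pong] B:[bye,stop] C:[start]
After 11 (send(from=B, to=C, msg='tick')): A:[pong] B:[bye,stop] C:[start,tick]
After 12 (send(from=C, to=B, msg='req')): A:[pong] B:[bye,stop,req] C:[start,tick]
After 13 (process(A)): A:[] B:[bye,stop,req] C:[start,tick]
After 14 (send(from=A, to=C, msg='err')): A:[] B:[bye,stop,req] C:[start,tick,err]

Answer: hello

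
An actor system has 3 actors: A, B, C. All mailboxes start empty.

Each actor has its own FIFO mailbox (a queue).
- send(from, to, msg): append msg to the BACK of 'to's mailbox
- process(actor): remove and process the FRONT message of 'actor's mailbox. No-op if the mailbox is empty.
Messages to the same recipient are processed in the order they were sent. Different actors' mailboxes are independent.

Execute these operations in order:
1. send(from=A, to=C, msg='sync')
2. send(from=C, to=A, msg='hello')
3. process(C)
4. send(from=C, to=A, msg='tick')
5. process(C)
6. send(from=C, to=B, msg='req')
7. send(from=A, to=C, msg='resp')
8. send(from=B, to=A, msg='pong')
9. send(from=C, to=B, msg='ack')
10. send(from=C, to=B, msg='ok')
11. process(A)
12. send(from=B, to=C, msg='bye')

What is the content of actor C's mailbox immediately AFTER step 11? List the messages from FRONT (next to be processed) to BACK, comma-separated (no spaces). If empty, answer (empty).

After 1 (send(from=A, to=C, msg='sync')): A:[] B:[] C:[sync]
After 2 (send(from=C, to=A, msg='hello')): A:[hello] B:[] C:[sync]
After 3 (process(C)): A:[hello] B:[] C:[]
After 4 (send(from=C, to=A, msg='tick')): A:[hello,tick] B:[] C:[]
After 5 (process(C)): A:[hello,tick] B:[] C:[]
After 6 (send(from=C, to=B, msg='req')): A:[hello,tick] B:[req] C:[]
After 7 (send(from=A, to=C, msg='resp')): A:[hello,tick] B:[req] C:[resp]
After 8 (send(from=B, to=A, msg='pong')): A:[hello,tick,pong] B:[req] C:[resp]
After 9 (send(from=C, to=B, msg='ack')): A:[hello,tick,pong] B:[req,ack] C:[resp]
After 10 (send(from=C, to=B, msg='ok')): A:[hello,tick,pong] B:[req,ack,ok] C:[resp]
After 11 (process(A)): A:[tick,pong] B:[req,ack,ok] C:[resp]

resp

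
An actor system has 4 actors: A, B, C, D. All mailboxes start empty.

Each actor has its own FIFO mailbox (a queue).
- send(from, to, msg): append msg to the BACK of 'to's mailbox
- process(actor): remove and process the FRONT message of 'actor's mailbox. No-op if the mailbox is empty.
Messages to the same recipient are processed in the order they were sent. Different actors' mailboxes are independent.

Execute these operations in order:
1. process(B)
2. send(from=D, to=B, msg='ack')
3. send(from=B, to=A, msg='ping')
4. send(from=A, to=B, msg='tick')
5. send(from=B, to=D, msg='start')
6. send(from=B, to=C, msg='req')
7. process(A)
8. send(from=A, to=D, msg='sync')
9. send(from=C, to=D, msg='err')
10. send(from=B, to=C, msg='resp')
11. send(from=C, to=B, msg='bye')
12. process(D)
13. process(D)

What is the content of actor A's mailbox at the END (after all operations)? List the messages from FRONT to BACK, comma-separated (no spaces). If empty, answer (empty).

After 1 (process(B)): A:[] B:[] C:[] D:[]
After 2 (send(from=D, to=B, msg='ack')): A:[] B:[ack] C:[] D:[]
After 3 (send(from=B, to=A, msg='ping')): A:[ping] B:[ack] C:[] D:[]
After 4 (send(from=A, to=B, msg='tick')): A:[ping] B:[ack,tick] C:[] D:[]
After 5 (send(from=B, to=D, msg='start')): A:[ping] B:[ack,tick] C:[] D:[start]
After 6 (send(from=B, to=C, msg='req')): A:[ping] B:[ack,tick] C:[req] D:[start]
After 7 (process(A)): A:[] B:[ack,tick] C:[req] D:[start]
After 8 (send(from=A, to=D, msg='sync')): A:[] B:[ack,tick] C:[req] D:[start,sync]
After 9 (send(from=C, to=D, msg='err')): A:[] B:[ack,tick] C:[req] D:[start,sync,err]
After 10 (send(from=B, to=C, msg='resp')): A:[] B:[ack,tick] C:[req,resp] D:[start,sync,err]
After 11 (send(from=C, to=B, msg='bye')): A:[] B:[ack,tick,bye] C:[req,resp] D:[start,sync,err]
After 12 (process(D)): A:[] B:[ack,tick,bye] C:[req,resp] D:[sync,err]
After 13 (process(D)): A:[] B:[ack,tick,bye] C:[req,resp] D:[err]

Answer: (empty)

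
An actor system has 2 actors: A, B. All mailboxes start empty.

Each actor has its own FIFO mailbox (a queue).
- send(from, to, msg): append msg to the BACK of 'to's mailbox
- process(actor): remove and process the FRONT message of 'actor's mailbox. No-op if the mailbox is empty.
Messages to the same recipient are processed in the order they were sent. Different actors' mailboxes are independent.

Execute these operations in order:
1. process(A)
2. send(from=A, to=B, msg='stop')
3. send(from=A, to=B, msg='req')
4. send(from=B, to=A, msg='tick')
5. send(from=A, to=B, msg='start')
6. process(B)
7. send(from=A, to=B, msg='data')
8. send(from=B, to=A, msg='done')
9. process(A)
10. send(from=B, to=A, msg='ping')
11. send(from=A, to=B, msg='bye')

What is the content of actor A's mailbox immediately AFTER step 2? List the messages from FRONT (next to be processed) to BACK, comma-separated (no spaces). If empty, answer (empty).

After 1 (process(A)): A:[] B:[]
After 2 (send(from=A, to=B, msg='stop')): A:[] B:[stop]

(empty)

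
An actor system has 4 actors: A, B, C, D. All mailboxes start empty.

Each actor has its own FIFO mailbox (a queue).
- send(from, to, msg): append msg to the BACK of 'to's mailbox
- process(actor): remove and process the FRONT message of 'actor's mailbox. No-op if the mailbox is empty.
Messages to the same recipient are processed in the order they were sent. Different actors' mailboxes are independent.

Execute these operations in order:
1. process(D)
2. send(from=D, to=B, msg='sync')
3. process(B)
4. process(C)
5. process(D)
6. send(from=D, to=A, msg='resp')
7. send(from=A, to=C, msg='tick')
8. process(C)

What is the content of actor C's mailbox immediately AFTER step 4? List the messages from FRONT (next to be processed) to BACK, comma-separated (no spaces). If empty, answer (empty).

After 1 (process(D)): A:[] B:[] C:[] D:[]
After 2 (send(from=D, to=B, msg='sync')): A:[] B:[sync] C:[] D:[]
After 3 (process(B)): A:[] B:[] C:[] D:[]
After 4 (process(C)): A:[] B:[] C:[] D:[]

(empty)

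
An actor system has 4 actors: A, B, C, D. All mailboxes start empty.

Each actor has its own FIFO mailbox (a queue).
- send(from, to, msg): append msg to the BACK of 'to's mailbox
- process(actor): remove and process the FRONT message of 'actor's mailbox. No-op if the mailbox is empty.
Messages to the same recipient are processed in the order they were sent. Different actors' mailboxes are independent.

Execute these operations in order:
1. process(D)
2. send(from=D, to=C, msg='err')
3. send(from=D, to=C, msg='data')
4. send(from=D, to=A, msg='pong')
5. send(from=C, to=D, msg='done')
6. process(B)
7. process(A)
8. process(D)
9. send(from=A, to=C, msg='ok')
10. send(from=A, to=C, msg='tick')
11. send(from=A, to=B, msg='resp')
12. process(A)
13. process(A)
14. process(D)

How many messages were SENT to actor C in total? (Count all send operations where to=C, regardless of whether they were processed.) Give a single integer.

After 1 (process(D)): A:[] B:[] C:[] D:[]
After 2 (send(from=D, to=C, msg='err')): A:[] B:[] C:[err] D:[]
After 3 (send(from=D, to=C, msg='data')): A:[] B:[] C:[err,data] D:[]
After 4 (send(from=D, to=A, msg='pong')): A:[pong] B:[] C:[err,data] D:[]
After 5 (send(from=C, to=D, msg='done')): A:[pong] B:[] C:[err,data] D:[done]
After 6 (process(B)): A:[pong] B:[] C:[err,data] D:[done]
After 7 (process(A)): A:[] B:[] C:[err,data] D:[done]
After 8 (process(D)): A:[] B:[] C:[err,data] D:[]
After 9 (send(from=A, to=C, msg='ok')): A:[] B:[] C:[err,data,ok] D:[]
After 10 (send(from=A, to=C, msg='tick')): A:[] B:[] C:[err,data,ok,tick] D:[]
After 11 (send(from=A, to=B, msg='resp')): A:[] B:[resp] C:[err,data,ok,tick] D:[]
After 12 (process(A)): A:[] B:[resp] C:[err,data,ok,tick] D:[]
After 13 (process(A)): A:[] B:[resp] C:[err,data,ok,tick] D:[]
After 14 (process(D)): A:[] B:[resp] C:[err,data,ok,tick] D:[]

Answer: 4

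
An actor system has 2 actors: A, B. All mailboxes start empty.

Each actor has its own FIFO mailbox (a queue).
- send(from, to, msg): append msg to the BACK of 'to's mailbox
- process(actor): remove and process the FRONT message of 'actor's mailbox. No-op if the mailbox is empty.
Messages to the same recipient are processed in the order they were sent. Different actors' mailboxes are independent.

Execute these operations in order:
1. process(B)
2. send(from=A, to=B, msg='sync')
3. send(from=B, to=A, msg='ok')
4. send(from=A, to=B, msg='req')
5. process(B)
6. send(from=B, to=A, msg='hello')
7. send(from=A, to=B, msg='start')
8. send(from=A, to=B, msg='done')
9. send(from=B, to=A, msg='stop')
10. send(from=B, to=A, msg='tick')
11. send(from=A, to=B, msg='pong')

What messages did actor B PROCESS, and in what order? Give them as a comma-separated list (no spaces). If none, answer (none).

After 1 (process(B)): A:[] B:[]
After 2 (send(from=A, to=B, msg='sync')): A:[] B:[sync]
After 3 (send(from=B, to=A, msg='ok')): A:[ok] B:[sync]
After 4 (send(from=A, to=B, msg='req')): A:[ok] B:[sync,req]
After 5 (process(B)): A:[ok] B:[req]
After 6 (send(from=B, to=A, msg='hello')): A:[ok,hello] B:[req]
After 7 (send(from=A, to=B, msg='start')): A:[ok,hello] B:[req,start]
After 8 (send(from=A, to=B, msg='done')): A:[ok,hello] B:[req,start,done]
After 9 (send(from=B, to=A, msg='stop')): A:[ok,hello,stop] B:[req,start,done]
After 10 (send(from=B, to=A, msg='tick')): A:[ok,hello,stop,tick] B:[req,start,done]
After 11 (send(from=A, to=B, msg='pong')): A:[ok,hello,stop,tick] B:[req,start,done,pong]

Answer: sync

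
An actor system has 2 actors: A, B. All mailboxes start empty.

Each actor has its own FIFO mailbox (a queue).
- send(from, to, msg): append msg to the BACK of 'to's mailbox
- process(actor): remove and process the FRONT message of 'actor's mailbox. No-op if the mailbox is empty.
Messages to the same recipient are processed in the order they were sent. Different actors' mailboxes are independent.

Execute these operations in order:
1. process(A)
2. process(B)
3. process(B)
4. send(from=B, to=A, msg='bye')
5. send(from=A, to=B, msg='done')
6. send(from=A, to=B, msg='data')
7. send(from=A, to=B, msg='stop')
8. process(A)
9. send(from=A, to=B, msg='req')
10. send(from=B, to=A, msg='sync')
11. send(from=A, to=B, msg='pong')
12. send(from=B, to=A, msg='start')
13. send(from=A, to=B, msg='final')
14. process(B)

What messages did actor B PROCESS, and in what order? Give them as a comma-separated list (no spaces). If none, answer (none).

After 1 (process(A)): A:[] B:[]
After 2 (process(B)): A:[] B:[]
After 3 (process(B)): A:[] B:[]
After 4 (send(from=B, to=A, msg='bye')): A:[bye] B:[]
After 5 (send(from=A, to=B, msg='done')): A:[bye] B:[done]
After 6 (send(from=A, to=B, msg='data')): A:[bye] B:[done,data]
After 7 (send(from=A, to=B, msg='stop')): A:[bye] B:[done,data,stop]
After 8 (process(A)): A:[] B:[done,data,stop]
After 9 (send(from=A, to=B, msg='req')): A:[] B:[done,data,stop,req]
After 10 (send(from=B, to=A, msg='sync')): A:[sync] B:[done,data,stop,req]
After 11 (send(from=A, to=B, msg='pong')): A:[sync] B:[done,data,stop,req,pong]
After 12 (send(from=B, to=A, msg='start')): A:[sync,start] B:[done,data,stop,req,pong]
After 13 (send(from=A, to=B, msg='final')): A:[sync,start] B:[done,data,stop,req,pong,final]
After 14 (process(B)): A:[sync,start] B:[data,stop,req,pong,final]

Answer: done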